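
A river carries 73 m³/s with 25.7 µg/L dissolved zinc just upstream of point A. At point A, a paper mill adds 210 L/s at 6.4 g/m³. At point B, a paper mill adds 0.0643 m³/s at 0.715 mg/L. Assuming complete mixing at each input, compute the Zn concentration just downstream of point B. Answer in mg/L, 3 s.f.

25.7 µg/L = 0.0257 mg/L.
210 L/s = 0.21 m³/s.
After input A: C = (73·0.0257 + 0.21·6.4) / 73.21 = 0.04398 mg/L.
After input B: C = (73.21·0.04398 + 0.0643·0.715) / 73.27 = 0.04457 mg/L.

0.0446 mg/L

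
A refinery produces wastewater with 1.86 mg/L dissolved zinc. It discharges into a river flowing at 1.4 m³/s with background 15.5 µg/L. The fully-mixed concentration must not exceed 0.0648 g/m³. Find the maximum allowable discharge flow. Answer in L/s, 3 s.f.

38.4 L/s

15.5 µg/L = 0.0155 mg/L.
Mass balance at complete mixing: C_std·(Q_w + Q_r) = Q_w·C_e + Q_r·C_b.
Rearranging, Q_w = Q_r·(C_std − C_b)/(C_e − C_std) = 1.4·(0.0648 − 0.0155) / (1.86 − 0.0648) = 0.03845 m³/s.
= 38.45 L/s.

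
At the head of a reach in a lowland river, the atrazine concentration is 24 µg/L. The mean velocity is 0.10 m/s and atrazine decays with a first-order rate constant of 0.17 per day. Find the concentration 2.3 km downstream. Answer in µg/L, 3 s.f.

Travel time t = 2.3 km / 0.10 m/s = 2300/0.10 = 2.3e+04 s = 0.2662 d.
First-order decay: C = 24·exp(−0.17·0.2662) = 24·0.9558 = 22.94 µg/L.

22.9 µg/L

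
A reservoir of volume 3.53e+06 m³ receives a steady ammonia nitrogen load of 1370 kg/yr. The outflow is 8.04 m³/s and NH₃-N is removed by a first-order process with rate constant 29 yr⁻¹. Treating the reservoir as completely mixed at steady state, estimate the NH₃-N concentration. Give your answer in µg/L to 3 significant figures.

Outflow Q = 8.04 m³/s × 3.156e+07 s/yr = 2.537e+08 m³/yr.
Steady-state CSTR mass balance: W = Q·C + k·V·C, so C = W/(Q + kV).
Q + kV = 2.537e+08 + 29·3.53e+06 = 3.561e+08 m³/yr.
C = 1370/3.561e+08 = 3.847e-06 kg/m³ = 0.003847 mg/L = 3.847 µg/L.

3.85 µg/L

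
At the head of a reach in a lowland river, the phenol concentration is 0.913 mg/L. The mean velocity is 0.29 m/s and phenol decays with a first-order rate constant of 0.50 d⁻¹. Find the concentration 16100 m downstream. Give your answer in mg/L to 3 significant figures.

Travel time t = 16100 m / 0.29 m/s = 1.61e+04/0.29 = 5.552e+04 s = 0.6426 d.
First-order decay: C = 0.913·exp(−0.50·0.6426) = 0.913·0.7252 = 0.6621 mg/L.

0.662 mg/L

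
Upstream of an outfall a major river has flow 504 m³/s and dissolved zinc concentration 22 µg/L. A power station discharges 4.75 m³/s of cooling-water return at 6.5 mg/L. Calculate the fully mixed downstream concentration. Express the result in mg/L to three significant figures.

0.0825 mg/L

22 µg/L = 0.022 mg/L.
Flow-weighted mixing gives C = (4.75·6.5 + 504·0.022) / (4.75 + 504) = 41.96/508.8 = 0.08248 mg/L.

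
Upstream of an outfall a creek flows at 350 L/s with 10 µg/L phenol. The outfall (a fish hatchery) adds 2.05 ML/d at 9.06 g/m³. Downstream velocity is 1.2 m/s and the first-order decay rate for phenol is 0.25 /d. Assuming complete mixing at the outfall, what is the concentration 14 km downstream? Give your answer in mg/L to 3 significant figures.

2.05 ML/d = 0.02373 m³/s.
350 L/s = 0.35 m³/s.
10 µg/L = 0.01 mg/L.
After complete mixing, C₀ = (0.02373·9.06 + 0.35·0.01) / 0.3737 = 0.5846 mg/L.
Travel time t = 1.4e+04 m / 1.2 m/s = 1.167e+04 s = 0.135 d.
C = 0.5846·exp(−0.25·0.135) = 0.5846·0.9668 = 0.5652 mg/L.

0.565 mg/L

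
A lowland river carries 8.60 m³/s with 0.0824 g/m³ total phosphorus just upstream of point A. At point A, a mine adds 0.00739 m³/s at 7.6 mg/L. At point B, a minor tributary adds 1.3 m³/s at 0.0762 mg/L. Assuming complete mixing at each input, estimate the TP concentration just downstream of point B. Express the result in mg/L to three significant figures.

After input A: C = (8.6·0.0824 + 0.00739·7.6) / 8.607 = 0.08885 mg/L.
After input B: C = (8.607·0.08885 + 1.3·0.0762) / 9.907 = 0.08719 mg/L.

0.0872 mg/L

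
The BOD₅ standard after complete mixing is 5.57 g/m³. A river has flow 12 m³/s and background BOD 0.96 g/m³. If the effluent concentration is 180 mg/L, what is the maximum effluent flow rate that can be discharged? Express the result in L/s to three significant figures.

317 L/s

Mass balance at complete mixing: C_std·(Q_w + Q_r) = Q_w·C_e + Q_r·C_b.
Rearranging, Q_w = Q_r·(C_std − C_b)/(C_e − C_std) = 12·(5.57 − 0.96) / (180 − 5.57) = 0.3171 m³/s.
= 317.1 L/s.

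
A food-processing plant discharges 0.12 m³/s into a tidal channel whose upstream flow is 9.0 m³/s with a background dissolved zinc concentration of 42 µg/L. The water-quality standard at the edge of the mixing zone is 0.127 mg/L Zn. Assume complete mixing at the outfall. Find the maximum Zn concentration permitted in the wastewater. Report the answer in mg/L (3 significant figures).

6.50 mg/L

42 µg/L = 0.042 mg/L.
Mass balance: 0.127·9.12 = 0.12·Cₑ + 9·0.042.
Cₑ = (1.158 − 0.378) / 0.12 = 6.502 mg/L.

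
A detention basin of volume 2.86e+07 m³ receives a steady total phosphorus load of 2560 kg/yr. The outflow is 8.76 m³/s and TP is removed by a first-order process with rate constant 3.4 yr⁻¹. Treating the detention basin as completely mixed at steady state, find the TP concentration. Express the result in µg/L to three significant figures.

Outflow Q = 8.76 m³/s × 3.156e+07 s/yr = 2.764e+08 m³/yr.
Steady-state CSTR mass balance: W = Q·C + k·V·C, so C = W/(Q + kV).
Q + kV = 2.764e+08 + 3.4·2.86e+07 = 3.737e+08 m³/yr.
C = 2560/3.737e+08 = 6.851e-06 kg/m³ = 0.006851 mg/L = 6.851 µg/L.

6.85 µg/L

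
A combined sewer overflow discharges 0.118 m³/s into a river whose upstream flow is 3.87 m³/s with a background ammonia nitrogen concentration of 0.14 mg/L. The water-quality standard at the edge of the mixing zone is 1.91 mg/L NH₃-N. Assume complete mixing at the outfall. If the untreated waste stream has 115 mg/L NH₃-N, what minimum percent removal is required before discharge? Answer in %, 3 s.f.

Mass balance: 1.91·3.988 = 0.118·Cₑ + 3.87·0.14.
Cₑ = (7.617 − 0.5418) / 0.118 = 59.96 mg/L.
Required removal = 1 − 59.96/115 = 47.86 %.

47.9 %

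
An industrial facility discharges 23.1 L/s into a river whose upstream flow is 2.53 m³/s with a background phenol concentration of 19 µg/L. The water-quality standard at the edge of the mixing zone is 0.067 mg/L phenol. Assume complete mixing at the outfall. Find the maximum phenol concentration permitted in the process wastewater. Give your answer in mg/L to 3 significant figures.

23.1 L/s = 0.0231 m³/s.
19 µg/L = 0.019 mg/L.
Mass balance: 0.067·2.553 = 0.0231·Cₑ + 2.53·0.019.
Cₑ = (0.1711 − 0.04807) / 0.0231 = 5.324 mg/L.

5.32 mg/L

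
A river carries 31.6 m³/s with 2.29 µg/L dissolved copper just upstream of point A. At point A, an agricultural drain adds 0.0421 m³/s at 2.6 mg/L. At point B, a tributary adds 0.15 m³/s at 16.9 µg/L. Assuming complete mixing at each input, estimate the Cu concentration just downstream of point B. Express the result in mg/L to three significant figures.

0.00580 mg/L

2.29 µg/L = 0.00229 mg/L.
After input A: C = (31.6·0.00229 + 0.0421·2.6) / 31.64 = 0.005746 mg/L.
16.9 µg/L = 0.0169 mg/L.
After input B: C = (31.64·0.005746 + 0.15·0.0169) / 31.79 = 0.005799 mg/L.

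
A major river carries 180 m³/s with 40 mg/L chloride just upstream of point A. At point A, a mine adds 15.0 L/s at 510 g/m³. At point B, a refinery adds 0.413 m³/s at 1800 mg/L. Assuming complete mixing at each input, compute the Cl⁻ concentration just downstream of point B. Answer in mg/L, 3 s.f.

44.1 mg/L

15.0 L/s = 0.015 m³/s.
After input A: C = (180·40 + 0.015·510) / 180 = 40.04 mg/L.
After input B: C = (180·40.04 + 0.413·1800) / 180.4 = 44.07 mg/L.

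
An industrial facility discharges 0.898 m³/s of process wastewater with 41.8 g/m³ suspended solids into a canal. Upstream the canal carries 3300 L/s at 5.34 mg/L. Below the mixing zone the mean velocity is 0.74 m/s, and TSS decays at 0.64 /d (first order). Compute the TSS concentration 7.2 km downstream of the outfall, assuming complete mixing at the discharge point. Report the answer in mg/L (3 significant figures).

12.2 mg/L

3300 L/s = 3.3 m³/s.
After complete mixing, C₀ = (0.898·41.8 + 3.3·5.34) / 4.198 = 13.14 mg/L.
Travel time t = 7200 m / 0.74 m/s = 9730 s = 0.1126 d.
C = 13.14·exp(−0.64·0.1126) = 13.14·0.9305 = 12.23 mg/L.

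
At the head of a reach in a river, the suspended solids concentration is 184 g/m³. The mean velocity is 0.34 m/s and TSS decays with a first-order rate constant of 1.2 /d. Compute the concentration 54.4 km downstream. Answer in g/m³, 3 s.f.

Travel time t = 54.4 km / 0.34 m/s = 5.44e+04/0.34 = 1.6e+05 s = 1.852 d.
First-order decay: C = 184·exp(−1.2·1.852) = 184·0.1084 = 19.94 g/m³.

19.9 g/m³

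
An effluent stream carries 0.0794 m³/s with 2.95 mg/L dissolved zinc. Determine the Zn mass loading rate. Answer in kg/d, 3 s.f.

Mass flux = Q·C = 0.0794 m³/s × 2.95 g/m³ = 0.2342 g/s.
= 0.2342 g/s × 86.4 = 20.24 kg/d.

20.2 kg/d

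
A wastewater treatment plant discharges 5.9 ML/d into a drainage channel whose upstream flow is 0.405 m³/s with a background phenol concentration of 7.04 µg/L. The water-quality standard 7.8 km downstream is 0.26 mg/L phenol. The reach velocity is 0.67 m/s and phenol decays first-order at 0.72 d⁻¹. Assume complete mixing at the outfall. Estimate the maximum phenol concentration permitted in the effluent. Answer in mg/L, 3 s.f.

1.94 mg/L

5.9 ML/d = 0.06829 m³/s.
7.04 µg/L = 0.00704 mg/L.
Travel time to the compliance point: t = 7800/0.67 = 1.164e+04 s = 0.1347 d; decay factor exp(−0.72·0.1347) = 0.9075.
So the concentration just after mixing may be at most 0.26/0.9075 = 0.2865 mg/L.
Mass balance: 0.2865·0.4733 = 0.06829·Cₑ + 0.405·0.00704.
Cₑ = (0.1356 − 0.002851) / 0.06829 = 1.944 mg/L.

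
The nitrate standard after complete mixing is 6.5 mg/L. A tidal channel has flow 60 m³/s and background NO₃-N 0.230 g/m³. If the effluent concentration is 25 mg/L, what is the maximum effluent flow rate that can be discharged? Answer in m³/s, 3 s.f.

20.3 m³/s

Mass balance at complete mixing: C_std·(Q_w + Q_r) = Q_w·C_e + Q_r·C_b.
Rearranging, Q_w = Q_r·(C_std − C_b)/(C_e − C_std) = 60·(6.5 − 0.23) / (25 − 6.5) = 20.34 m³/s.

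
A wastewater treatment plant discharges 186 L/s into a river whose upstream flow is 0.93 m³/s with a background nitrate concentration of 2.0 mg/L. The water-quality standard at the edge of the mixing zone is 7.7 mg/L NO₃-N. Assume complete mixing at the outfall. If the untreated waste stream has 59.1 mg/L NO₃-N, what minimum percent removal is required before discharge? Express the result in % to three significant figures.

186 L/s = 0.186 m³/s.
Mass balance: 7.7·1.116 = 0.186·Cₑ + 0.93·2.
Cₑ = (8.593 − 1.86) / 0.186 = 36.2 mg/L.
Required removal = 1 − 36.2/59.1 = 38.75 %.

38.7 %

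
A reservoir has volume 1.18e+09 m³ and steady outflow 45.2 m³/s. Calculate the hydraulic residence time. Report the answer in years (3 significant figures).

0.827 yr

Q = 45.2 m³/s × 3.156e+07 s/yr = 1.426e+09 m³/yr.
Hydraulic residence time τ = V/Q = 1.18e+09/1.426e+09 = 0.8273 yr.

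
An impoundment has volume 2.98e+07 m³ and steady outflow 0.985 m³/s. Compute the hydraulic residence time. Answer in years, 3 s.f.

Q = 0.985 m³/s × 3.156e+07 s/yr = 3.108e+07 m³/yr.
Hydraulic residence time τ = V/Q = 2.98e+07/3.108e+07 = 0.9587 yr.

0.959 yr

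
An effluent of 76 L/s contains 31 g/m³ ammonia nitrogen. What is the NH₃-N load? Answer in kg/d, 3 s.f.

76 L/s = 0.076 m³/s.
Mass flux = Q·C = 0.076 m³/s × 31 g/m³ = 2.356 g/s.
= 2.356 g/s × 86.4 = 203.6 kg/d.

204 kg/d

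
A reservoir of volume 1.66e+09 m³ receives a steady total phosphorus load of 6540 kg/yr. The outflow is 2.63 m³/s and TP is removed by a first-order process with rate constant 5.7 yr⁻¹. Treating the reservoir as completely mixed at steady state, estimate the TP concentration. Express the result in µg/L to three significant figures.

0.685 µg/L

Outflow Q = 2.63 m³/s × 3.156e+07 s/yr = 8.3e+07 m³/yr.
Steady-state CSTR mass balance: W = Q·C + k·V·C, so C = W/(Q + kV).
Q + kV = 8.3e+07 + 5.7·1.66e+09 = 9.545e+09 m³/yr.
C = 6540/9.545e+09 = 6.852e-07 kg/m³ = 0.0006852 mg/L = 0.6852 µg/L.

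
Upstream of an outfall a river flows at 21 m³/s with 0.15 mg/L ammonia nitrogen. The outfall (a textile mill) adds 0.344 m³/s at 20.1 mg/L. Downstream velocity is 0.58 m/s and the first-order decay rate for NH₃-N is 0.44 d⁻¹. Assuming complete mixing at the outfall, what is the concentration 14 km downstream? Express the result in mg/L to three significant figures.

After complete mixing, C₀ = (0.344·20.1 + 21·0.15) / 21.34 = 0.4715 mg/L.
Travel time t = 1.4e+04 m / 0.58 m/s = 2.414e+04 s = 0.2794 d.
C = 0.4715·exp(−0.44·0.2794) = 0.4715·0.8843 = 0.417 mg/L.

0.417 mg/L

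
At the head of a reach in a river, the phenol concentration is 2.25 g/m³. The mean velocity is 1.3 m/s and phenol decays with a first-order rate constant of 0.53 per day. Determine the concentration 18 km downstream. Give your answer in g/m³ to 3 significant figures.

Travel time t = 18 km / 1.3 m/s = 1.8e+04/1.3 = 1.385e+04 s = 0.1603 d.
First-order decay: C = 2.25·exp(−0.53·0.1603) = 2.25·0.9186 = 2.067 g/m³.

2.07 g/m³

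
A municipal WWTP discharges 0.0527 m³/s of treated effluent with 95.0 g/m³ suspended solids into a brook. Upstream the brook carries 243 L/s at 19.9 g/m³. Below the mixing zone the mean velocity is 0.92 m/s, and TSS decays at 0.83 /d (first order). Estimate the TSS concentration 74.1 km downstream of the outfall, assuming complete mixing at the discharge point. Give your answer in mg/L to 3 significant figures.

15.4 mg/L

243 L/s = 0.243 m³/s.
After complete mixing, C₀ = (0.0527·95 + 0.243·19.9) / 0.2957 = 33.28 mg/L.
Travel time t = 7.41e+04 m / 0.92 m/s = 8.054e+04 s = 0.9322 d.
C = 33.28·exp(−0.83·0.9322) = 33.28·0.4613 = 15.35 mg/L.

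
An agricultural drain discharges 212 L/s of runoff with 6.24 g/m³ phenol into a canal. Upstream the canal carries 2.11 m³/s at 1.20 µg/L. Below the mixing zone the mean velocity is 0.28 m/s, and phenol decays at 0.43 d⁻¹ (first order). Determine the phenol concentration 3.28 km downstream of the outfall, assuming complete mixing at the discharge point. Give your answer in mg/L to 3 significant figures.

0.538 mg/L

212 L/s = 0.212 m³/s.
1.20 µg/L = 0.0012 mg/L.
After complete mixing, C₀ = (0.212·6.24 + 2.11·0.0012) / 2.322 = 0.5708 mg/L.
Travel time t = 3280 m / 0.28 m/s = 1.171e+04 s = 0.1356 d.
C = 0.5708·exp(−0.43·0.1356) = 0.5708·0.9434 = 0.5385 mg/L.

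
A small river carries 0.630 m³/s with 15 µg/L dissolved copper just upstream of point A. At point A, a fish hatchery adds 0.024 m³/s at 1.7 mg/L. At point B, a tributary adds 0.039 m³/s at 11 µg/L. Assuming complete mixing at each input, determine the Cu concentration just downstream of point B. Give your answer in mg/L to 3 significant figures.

15 µg/L = 0.015 mg/L.
After input A: C = (0.63·0.015 + 0.024·1.7) / 0.654 = 0.07683 mg/L.
11 µg/L = 0.011 mg/L.
After input B: C = (0.654·0.07683 + 0.039·0.011) / 0.693 = 0.07313 mg/L.

0.0731 mg/L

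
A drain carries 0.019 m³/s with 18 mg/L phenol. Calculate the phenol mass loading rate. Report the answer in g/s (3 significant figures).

0.342 g/s

Mass flux = Q·C = 0.019 m³/s × 18 g/m³ = 0.342 g/s.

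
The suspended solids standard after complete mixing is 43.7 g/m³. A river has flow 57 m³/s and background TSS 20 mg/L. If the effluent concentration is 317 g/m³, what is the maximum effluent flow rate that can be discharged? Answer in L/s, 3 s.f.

Mass balance at complete mixing: C_std·(Q_w + Q_r) = Q_w·C_e + Q_r·C_b.
Rearranging, Q_w = Q_r·(C_std − C_b)/(C_e − C_std) = 57·(43.7 − 20) / (317 − 43.7) = 4.943 m³/s.
= 4943 L/s.

4940 L/s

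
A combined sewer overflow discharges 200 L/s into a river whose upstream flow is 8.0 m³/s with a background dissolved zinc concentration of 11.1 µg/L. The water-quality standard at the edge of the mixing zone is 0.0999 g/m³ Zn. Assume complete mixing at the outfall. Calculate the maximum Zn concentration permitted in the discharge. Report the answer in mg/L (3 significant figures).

200 L/s = 0.2 m³/s.
11.1 µg/L = 0.0111 mg/L.
Mass balance: 0.0999·8.2 = 0.2·Cₑ + 8·0.0111.
Cₑ = (0.8192 − 0.0888) / 0.2 = 3.652 mg/L.

3.65 mg/L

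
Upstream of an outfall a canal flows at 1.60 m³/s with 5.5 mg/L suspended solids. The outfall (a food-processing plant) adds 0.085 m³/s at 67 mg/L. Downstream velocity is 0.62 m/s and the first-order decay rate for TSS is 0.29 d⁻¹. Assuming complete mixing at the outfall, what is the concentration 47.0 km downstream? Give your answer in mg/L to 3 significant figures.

After complete mixing, C₀ = (0.085·67 + 1.6·5.5) / 1.685 = 8.602 mg/L.
Travel time t = 4.7e+04 m / 0.62 m/s = 7.581e+04 s = 0.8774 d.
C = 8.602·exp(−0.29·0.8774) = 8.602·0.7753 = 6.67 mg/L.

6.67 mg/L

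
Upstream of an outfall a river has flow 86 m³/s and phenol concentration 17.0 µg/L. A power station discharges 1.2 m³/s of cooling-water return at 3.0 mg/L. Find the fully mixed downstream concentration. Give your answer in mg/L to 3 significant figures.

17.0 µg/L = 0.017 mg/L.
Flow-weighted mixing gives C = (1.2·3 + 86·0.017) / (1.2 + 86) = 5.062/87.2 = 0.05805 mg/L.

0.0581 mg/L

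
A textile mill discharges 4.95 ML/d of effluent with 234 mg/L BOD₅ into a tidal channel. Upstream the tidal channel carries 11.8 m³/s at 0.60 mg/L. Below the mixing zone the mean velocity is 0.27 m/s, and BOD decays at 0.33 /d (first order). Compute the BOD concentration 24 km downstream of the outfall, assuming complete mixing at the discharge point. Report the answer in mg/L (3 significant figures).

1.23 mg/L

4.95 ML/d = 0.05729 m³/s.
After complete mixing, C₀ = (0.05729·234 + 11.8·0.6) / 11.86 = 1.728 mg/L.
Travel time t = 2.4e+04 m / 0.27 m/s = 8.889e+04 s = 1.029 d.
C = 1.728·exp(−0.33·1.029) = 1.728·0.7121 = 1.23 mg/L.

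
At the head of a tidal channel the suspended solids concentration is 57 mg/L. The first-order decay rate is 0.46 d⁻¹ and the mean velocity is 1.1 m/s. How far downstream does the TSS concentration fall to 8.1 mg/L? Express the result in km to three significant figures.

From C = C₀·e^(−kt), t = ln(C₀/C)/k = ln(57/8.1)/0.46 = 1.951/0.46 = 4.242 d.
Distance = v·t = 1.1 m/s × 3.665e+05 s = 4.031e+05 m = 403.1 km.

403 km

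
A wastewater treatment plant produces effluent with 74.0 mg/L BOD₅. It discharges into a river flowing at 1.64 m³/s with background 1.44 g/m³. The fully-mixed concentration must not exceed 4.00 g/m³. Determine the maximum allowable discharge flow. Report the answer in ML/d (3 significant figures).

Mass balance at complete mixing: C_std·(Q_w + Q_r) = Q_w·C_e + Q_r·C_b.
Rearranging, Q_w = Q_r·(C_std − C_b)/(C_e − C_std) = 1.64·(4 − 1.44) / (74 − 4) = 0.05998 m³/s.
= 5.182 ML/d.

5.18 ML/d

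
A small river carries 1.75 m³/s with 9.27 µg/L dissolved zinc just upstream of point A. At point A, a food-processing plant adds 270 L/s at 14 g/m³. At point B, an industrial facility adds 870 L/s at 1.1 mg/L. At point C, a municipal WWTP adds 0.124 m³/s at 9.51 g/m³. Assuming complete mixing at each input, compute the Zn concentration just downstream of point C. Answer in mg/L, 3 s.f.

1.97 mg/L

9.27 µg/L = 0.00927 mg/L.
270 L/s = 0.27 m³/s.
After input A: C = (1.75·0.00927 + 0.27·14) / 2.02 = 1.879 mg/L.
870 L/s = 0.87 m³/s.
After input B: C = (2.02·1.879 + 0.87·1.1) / 2.89 = 1.645 mg/L.
After input C: C = (2.89·1.645 + 0.124·9.51) / 3.014 = 1.968 mg/L.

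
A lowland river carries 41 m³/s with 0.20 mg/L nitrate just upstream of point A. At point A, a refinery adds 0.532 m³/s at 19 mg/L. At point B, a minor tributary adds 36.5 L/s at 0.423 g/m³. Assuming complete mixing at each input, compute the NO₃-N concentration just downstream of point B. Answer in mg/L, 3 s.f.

0.441 mg/L

After input A: C = (41·0.2 + 0.532·19) / 41.53 = 0.4408 mg/L.
36.5 L/s = 0.0365 m³/s.
After input B: C = (41.53·0.4408 + 0.0365·0.423) / 41.57 = 0.4408 mg/L.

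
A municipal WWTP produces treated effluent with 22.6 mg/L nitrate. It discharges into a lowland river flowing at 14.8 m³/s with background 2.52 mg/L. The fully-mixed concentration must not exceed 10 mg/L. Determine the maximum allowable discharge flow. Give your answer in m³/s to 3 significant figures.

8.79 m³/s

Mass balance at complete mixing: C_std·(Q_w + Q_r) = Q_w·C_e + Q_r·C_b.
Rearranging, Q_w = Q_r·(C_std − C_b)/(C_e − C_std) = 14.8·(10 − 2.52) / (22.6 − 10) = 8.786 m³/s.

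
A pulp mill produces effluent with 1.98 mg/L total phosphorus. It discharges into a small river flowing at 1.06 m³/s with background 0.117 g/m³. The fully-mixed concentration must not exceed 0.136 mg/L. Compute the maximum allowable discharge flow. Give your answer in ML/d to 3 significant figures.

Mass balance at complete mixing: C_std·(Q_w + Q_r) = Q_w·C_e + Q_r·C_b.
Rearranging, Q_w = Q_r·(C_std − C_b)/(C_e − C_std) = 1.06·(0.136 − 0.117) / (1.98 − 0.136) = 0.01092 m³/s.
= 0.9437 ML/d.

0.944 ML/d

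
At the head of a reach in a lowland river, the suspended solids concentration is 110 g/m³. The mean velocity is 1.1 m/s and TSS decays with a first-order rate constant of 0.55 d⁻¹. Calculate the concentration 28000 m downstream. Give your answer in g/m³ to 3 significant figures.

Travel time t = 28000 m / 1.1 m/s = 2.8e+04/1.1 = 2.545e+04 s = 0.2946 d.
First-order decay: C = 110·exp(−0.55·0.2946) = 110·0.8504 = 93.55 g/m³.

93.5 g/m³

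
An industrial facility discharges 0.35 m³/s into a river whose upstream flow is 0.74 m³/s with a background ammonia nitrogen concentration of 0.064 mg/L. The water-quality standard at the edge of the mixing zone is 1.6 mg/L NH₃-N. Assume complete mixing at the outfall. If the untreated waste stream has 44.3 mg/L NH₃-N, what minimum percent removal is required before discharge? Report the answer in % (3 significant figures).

Mass balance: 1.6·1.09 = 0.35·Cₑ + 0.74·0.064.
Cₑ = (1.744 − 0.04736) / 0.35 = 4.848 mg/L.
Required removal = 1 − 4.848/44.3 = 89.06 %.

89.1 %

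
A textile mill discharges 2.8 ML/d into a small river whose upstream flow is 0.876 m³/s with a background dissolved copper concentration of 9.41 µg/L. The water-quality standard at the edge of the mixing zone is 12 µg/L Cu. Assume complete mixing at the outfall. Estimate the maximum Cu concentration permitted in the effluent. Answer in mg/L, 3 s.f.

2.8 ML/d = 0.03241 m³/s.
9.41 µg/L = 0.00941 mg/L.
12 µg/L = 0.012 mg/L.
Mass balance: 0.012·0.9084 = 0.03241·Cₑ + 0.876·0.00941.
Cₑ = (0.0109 − 0.008243) / 0.03241 = 0.08201 mg/L.

0.0820 mg/L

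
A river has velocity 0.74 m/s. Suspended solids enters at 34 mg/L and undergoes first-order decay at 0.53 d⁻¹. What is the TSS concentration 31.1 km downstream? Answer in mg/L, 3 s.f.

26.3 mg/L

Travel time t = 31.1 km / 0.74 m/s = 3.11e+04/0.74 = 4.203e+04 s = 0.4864 d.
First-order decay: C = 34·exp(−0.53·0.4864) = 34·0.7727 = 26.27 mg/L.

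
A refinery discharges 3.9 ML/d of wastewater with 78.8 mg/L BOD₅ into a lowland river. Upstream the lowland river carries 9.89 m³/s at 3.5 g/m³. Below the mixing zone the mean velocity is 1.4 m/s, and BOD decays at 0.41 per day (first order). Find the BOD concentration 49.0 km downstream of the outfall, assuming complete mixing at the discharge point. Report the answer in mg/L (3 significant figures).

3.9 ML/d = 0.04514 m³/s.
After complete mixing, C₀ = (0.04514·78.8 + 9.89·3.5) / 9.935 = 3.842 mg/L.
Travel time t = 4.9e+04 m / 1.4 m/s = 3.5e+04 s = 0.4051 d.
C = 3.842·exp(−0.41·0.4051) = 3.842·0.847 = 3.254 mg/L.

3.25 mg/L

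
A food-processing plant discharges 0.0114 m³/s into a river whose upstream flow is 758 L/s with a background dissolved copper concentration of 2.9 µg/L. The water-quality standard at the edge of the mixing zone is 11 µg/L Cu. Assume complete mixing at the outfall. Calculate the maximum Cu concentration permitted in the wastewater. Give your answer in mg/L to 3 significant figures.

758 L/s = 0.758 m³/s.
2.9 µg/L = 0.0029 mg/L.
11 µg/L = 0.011 mg/L.
Mass balance: 0.011·0.7694 = 0.0114·Cₑ + 0.758·0.0029.
Cₑ = (0.008463 − 0.002198) / 0.0114 = 0.5496 mg/L.

0.550 mg/L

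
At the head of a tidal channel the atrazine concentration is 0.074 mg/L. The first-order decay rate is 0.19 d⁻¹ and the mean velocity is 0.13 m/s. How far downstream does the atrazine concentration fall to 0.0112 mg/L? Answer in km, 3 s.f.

112 km

From C = C₀·e^(−kt), t = ln(C₀/C)/k = ln(0.074/0.0112)/0.19 = 1.888/0.19 = 9.938 d.
Distance = v·t = 0.13 m/s × 8.586e+05 s = 1.116e+05 m = 111.6 km.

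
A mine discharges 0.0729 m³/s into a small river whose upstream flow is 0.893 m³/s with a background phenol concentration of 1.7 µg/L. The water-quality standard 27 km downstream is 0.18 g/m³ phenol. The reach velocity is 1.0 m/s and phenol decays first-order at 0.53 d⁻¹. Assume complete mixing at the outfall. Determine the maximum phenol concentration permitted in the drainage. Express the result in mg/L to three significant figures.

2.79 mg/L

1.7 µg/L = 0.0017 mg/L.
Travel time to the compliance point: t = 2.7e+04/1.0 = 2.7e+04 s = 0.3125 d; decay factor exp(−0.53·0.3125) = 0.8474.
So the concentration just after mixing may be at most 0.18/0.8474 = 0.2124 mg/L.
Mass balance: 0.2124·0.9659 = 0.0729·Cₑ + 0.893·0.0017.
Cₑ = (0.2052 − 0.001518) / 0.0729 = 2.794 mg/L.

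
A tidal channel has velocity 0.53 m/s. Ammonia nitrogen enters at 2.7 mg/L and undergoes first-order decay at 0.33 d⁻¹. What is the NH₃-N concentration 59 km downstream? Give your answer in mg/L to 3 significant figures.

1.76 mg/L

Travel time t = 59 km / 0.53 m/s = 5.9e+04/0.53 = 1.113e+05 s = 1.288 d.
First-order decay: C = 2.7·exp(−0.33·1.288) = 2.7·0.6536 = 1.765 mg/L.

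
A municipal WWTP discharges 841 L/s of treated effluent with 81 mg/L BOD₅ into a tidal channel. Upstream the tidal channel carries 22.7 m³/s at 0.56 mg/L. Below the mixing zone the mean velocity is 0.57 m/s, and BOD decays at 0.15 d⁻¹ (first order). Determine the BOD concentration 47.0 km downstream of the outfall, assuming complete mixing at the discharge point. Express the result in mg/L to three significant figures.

841 L/s = 0.841 m³/s.
After complete mixing, C₀ = (0.841·81 + 22.7·0.56) / 23.54 = 3.434 mg/L.
Travel time t = 4.7e+04 m / 0.57 m/s = 8.246e+04 s = 0.9544 d.
C = 3.434·exp(−0.15·0.9544) = 3.434·0.8666 = 2.976 mg/L.

2.98 mg/L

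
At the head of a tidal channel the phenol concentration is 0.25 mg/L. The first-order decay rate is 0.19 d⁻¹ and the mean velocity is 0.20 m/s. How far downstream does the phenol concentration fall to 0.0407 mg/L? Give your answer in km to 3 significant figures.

From C = C₀·e^(−kt), t = ln(C₀/C)/k = ln(0.25/0.0407)/0.19 = 1.815/0.19 = 9.554 d.
Distance = v·t = 0.20 m/s × 8.255e+05 s = 1.651e+05 m = 165.1 km.

165 km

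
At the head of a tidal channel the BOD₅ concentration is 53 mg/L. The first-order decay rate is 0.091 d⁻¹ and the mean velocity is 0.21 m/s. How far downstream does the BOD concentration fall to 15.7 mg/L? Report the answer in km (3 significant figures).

From C = C₀·e^(−kt), t = ln(C₀/C)/k = ln(53/15.7)/0.091 = 1.217/0.091 = 13.37 d.
Distance = v·t = 0.21 m/s × 1.155e+06 s = 2.426e+05 m = 242.6 km.

243 km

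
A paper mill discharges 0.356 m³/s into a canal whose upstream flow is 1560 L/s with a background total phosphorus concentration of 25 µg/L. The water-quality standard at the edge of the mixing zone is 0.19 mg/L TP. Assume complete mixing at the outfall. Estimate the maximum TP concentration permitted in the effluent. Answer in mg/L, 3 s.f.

1560 L/s = 1.56 m³/s.
25 µg/L = 0.025 mg/L.
Mass balance: 0.19·1.916 = 0.356·Cₑ + 1.56·0.025.
Cₑ = (0.364 − 0.039) / 0.356 = 0.913 mg/L.

0.913 mg/L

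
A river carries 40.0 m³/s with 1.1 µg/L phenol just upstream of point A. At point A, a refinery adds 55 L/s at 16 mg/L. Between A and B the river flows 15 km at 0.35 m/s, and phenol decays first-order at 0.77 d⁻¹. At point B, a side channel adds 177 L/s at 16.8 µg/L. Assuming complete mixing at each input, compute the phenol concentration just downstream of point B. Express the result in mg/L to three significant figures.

0.0157 mg/L

1.1 µg/L = 0.0011 mg/L.
55 L/s = 0.055 m³/s.
After input A: C = (40·0.0011 + 0.055·16) / 40.05 = 0.02307 mg/L.
Over the 15 km reach to input B (t = 4.286e+04 s = 0.496 d), decay gives C = 0.02307·exp(−0.77·0.496) = 0.01574 mg/L.
177 L/s = 0.177 m³/s.
16.8 µg/L = 0.0168 mg/L.
After input B: C = (40.05·0.01574 + 0.177·0.0168) / 40.23 = 0.01575 mg/L.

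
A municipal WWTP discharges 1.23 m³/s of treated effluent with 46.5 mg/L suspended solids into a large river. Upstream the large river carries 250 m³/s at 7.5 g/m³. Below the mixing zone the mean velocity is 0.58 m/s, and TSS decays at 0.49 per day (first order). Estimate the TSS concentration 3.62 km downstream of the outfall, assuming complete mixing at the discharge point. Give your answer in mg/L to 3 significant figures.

7.42 mg/L

After complete mixing, C₀ = (1.23·46.5 + 250·7.5) / 251.2 = 7.691 mg/L.
Travel time t = 3620 m / 0.58 m/s = 6241 s = 0.07224 d.
C = 7.691·exp(−0.49·0.07224) = 7.691·0.9652 = 7.423 mg/L.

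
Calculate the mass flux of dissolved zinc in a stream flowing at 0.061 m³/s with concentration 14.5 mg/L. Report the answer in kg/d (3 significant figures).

76.4 kg/d

Mass flux = Q·C = 0.061 m³/s × 14.5 g/m³ = 0.8845 g/s.
= 0.8845 g/s × 86.4 = 76.42 kg/d.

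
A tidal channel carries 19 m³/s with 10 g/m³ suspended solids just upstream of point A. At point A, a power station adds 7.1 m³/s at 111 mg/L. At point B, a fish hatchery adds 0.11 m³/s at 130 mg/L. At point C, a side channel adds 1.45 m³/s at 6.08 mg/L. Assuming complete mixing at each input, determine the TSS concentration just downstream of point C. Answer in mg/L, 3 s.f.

After input A: C = (19·10 + 7.1·111) / 26.1 = 37.48 mg/L.
After input B: C = (26.1·37.48 + 0.11·130) / 26.21 = 37.86 mg/L.
After input C: C = (26.21·37.86 + 1.45·6.08) / 27.66 = 36.2 mg/L.

36.2 mg/L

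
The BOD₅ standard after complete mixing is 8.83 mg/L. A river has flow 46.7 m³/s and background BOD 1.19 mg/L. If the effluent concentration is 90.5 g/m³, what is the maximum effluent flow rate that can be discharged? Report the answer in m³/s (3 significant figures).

Mass balance at complete mixing: C_std·(Q_w + Q_r) = Q_w·C_e + Q_r·C_b.
Rearranging, Q_w = Q_r·(C_std − C_b)/(C_e − C_std) = 46.7·(8.83 − 1.19) / (90.5 − 8.83) = 4.369 m³/s.

4.37 m³/s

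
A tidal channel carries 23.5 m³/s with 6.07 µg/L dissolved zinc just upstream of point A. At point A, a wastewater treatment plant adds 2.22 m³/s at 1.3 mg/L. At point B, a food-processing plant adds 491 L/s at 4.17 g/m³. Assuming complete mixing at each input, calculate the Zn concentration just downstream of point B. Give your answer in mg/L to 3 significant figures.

6.07 µg/L = 0.00607 mg/L.
After input A: C = (23.5·0.00607 + 2.22·1.3) / 25.72 = 0.1178 mg/L.
491 L/s = 0.491 m³/s.
After input B: C = (25.72·0.1178 + 0.491·4.17) / 26.21 = 0.1937 mg/L.

0.194 mg/L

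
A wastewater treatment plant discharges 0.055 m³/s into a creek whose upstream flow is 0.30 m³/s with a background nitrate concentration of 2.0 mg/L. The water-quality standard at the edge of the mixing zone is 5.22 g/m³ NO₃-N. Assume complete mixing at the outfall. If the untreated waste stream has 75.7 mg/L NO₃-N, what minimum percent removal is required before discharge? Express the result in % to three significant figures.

Mass balance: 5.22·0.355 = 0.055·Cₑ + 0.3·2.
Cₑ = (1.853 − 0.6) / 0.055 = 22.78 mg/L.
Required removal = 1 − 22.78/75.7 = 69.9 %.

69.9 %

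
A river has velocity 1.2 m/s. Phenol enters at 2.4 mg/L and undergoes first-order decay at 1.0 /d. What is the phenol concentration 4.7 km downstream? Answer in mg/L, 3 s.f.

2.29 mg/L

Travel time t = 4.7 km / 1.2 m/s = 4700/1.2 = 3917 s = 0.04533 d.
First-order decay: C = 2.4·exp(−1.0·0.04533) = 2.4·0.9557 = 2.294 mg/L.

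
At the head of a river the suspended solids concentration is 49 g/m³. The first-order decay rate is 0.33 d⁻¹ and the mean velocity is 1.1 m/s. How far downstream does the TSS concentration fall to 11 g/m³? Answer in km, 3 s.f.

From C = C₀·e^(−kt), t = ln(C₀/C)/k = ln(49/11)/0.33 = 1.494/0.33 = 4.527 d.
Distance = v·t = 1.1 m/s × 3.911e+05 s = 4.303e+05 m = 430.3 km.

430 km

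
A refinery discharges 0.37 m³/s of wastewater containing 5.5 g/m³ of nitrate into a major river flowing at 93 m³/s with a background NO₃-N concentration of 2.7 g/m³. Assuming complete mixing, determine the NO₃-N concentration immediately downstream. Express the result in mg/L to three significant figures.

Flow-weighted mixing gives C = (0.37·5.5 + 93·2.7) / (0.37 + 93) = 253.1/93.37 = 2.711 mg/L.

2.71 mg/L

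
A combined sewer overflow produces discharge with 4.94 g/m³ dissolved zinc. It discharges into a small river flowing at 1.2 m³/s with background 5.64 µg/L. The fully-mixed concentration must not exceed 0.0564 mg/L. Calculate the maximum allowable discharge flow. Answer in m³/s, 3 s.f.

0.0125 m³/s

5.64 µg/L = 0.00564 mg/L.
Mass balance at complete mixing: C_std·(Q_w + Q_r) = Q_w·C_e + Q_r·C_b.
Rearranging, Q_w = Q_r·(C_std − C_b)/(C_e − C_std) = 1.2·(0.0564 − 0.00564) / (4.94 − 0.0564) = 0.01247 m³/s.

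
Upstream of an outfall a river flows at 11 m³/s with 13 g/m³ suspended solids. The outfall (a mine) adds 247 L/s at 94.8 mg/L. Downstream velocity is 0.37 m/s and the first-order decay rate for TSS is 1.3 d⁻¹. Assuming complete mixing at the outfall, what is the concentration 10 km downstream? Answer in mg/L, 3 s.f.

9.85 mg/L

247 L/s = 0.247 m³/s.
After complete mixing, C₀ = (0.247·94.8 + 11·13) / 11.25 = 14.8 mg/L.
Travel time t = 1e+04 m / 0.37 m/s = 2.703e+04 s = 0.3128 d.
C = 14.8·exp(−1.3·0.3128) = 14.8·0.6659 = 9.853 mg/L.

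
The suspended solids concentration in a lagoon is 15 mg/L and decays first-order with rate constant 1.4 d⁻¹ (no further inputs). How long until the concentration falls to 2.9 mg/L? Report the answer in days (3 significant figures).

t = ln(C₀/C)/k = ln(15/2.9)/1.4 = 1.643/1.4 = 1.174 d.

1.17 d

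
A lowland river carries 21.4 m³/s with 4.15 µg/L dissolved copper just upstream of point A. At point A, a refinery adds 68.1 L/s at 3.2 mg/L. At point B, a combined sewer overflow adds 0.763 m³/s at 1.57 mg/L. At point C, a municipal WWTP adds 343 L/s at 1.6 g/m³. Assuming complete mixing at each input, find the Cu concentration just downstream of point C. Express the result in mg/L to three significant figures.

0.0910 mg/L

4.15 µg/L = 0.00415 mg/L.
68.1 L/s = 0.0681 m³/s.
After input A: C = (21.4·0.00415 + 0.0681·3.2) / 21.47 = 0.01429 mg/L.
After input B: C = (21.47·0.01429 + 0.763·1.57) / 22.23 = 0.06768 mg/L.
343 L/s = 0.343 m³/s.
After input C: C = (22.23·0.06768 + 0.343·1.6) / 22.57 = 0.09096 mg/L.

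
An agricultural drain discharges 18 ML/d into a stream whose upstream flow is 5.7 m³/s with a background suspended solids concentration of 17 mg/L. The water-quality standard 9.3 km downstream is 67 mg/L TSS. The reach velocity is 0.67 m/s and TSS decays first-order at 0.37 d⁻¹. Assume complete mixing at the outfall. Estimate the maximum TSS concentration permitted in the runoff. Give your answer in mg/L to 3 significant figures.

1550 mg/L

18 ML/d = 0.2083 m³/s.
Travel time to the compliance point: t = 9300/0.67 = 1.388e+04 s = 0.1607 d; decay factor exp(−0.37·0.1607) = 0.9423.
So the concentration just after mixing may be at most 67/0.9423 = 71.1 mg/L.
Mass balance: 71.1·5.908 = 0.2083·Cₑ + 5.7·17.
Cₑ = (420.1 − 96.9) / 0.2083 = 1551 mg/L.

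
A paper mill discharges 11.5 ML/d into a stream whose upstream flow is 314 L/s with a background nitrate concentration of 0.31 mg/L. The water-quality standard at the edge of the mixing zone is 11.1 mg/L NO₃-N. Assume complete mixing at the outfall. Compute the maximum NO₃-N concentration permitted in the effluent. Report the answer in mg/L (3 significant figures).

11.5 ML/d = 0.1331 m³/s.
314 L/s = 0.314 m³/s.
Mass balance: 11.1·0.4471 = 0.1331·Cₑ + 0.314·0.31.
Cₑ = (4.963 − 0.09734) / 0.1331 = 36.55 mg/L.

36.6 mg/L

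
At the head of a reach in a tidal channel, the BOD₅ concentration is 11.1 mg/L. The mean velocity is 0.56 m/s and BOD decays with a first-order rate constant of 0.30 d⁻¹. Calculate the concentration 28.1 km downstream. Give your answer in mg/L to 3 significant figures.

9.33 mg/L

Travel time t = 28.1 km / 0.56 m/s = 2.81e+04/0.56 = 5.018e+04 s = 0.5808 d.
First-order decay: C = 11.1·exp(−0.30·0.5808) = 11.1·0.8401 = 9.325 mg/L.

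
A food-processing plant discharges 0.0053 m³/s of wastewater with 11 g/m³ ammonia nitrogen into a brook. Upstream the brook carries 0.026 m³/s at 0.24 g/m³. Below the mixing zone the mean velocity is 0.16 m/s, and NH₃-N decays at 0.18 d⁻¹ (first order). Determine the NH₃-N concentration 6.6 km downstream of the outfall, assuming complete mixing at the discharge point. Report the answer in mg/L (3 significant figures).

After complete mixing, C₀ = (0.0053·11 + 0.026·0.24) / 0.0313 = 2.062 mg/L.
Travel time t = 6600 m / 0.16 m/s = 4.125e+04 s = 0.4774 d.
C = 2.062·exp(−0.18·0.4774) = 2.062·0.9177 = 1.892 mg/L.

1.89 mg/L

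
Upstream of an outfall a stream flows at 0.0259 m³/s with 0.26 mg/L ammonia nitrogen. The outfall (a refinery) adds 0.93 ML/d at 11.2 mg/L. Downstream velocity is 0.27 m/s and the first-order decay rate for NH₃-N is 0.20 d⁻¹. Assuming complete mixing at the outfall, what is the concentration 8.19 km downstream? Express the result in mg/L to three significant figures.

0.93 ML/d = 0.01076 m³/s.
After complete mixing, C₀ = (0.01076·11.2 + 0.0259·0.26) / 0.03666 = 3.472 mg/L.
Travel time t = 8190 m / 0.27 m/s = 3.033e+04 s = 0.3511 d.
C = 3.472·exp(−0.20·0.3511) = 3.472·0.9322 = 3.236 mg/L.

3.24 mg/L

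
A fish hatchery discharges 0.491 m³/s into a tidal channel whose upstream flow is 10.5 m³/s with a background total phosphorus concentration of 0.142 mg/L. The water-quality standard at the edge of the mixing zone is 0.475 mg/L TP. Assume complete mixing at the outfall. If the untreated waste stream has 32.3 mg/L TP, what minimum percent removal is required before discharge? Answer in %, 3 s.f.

Mass balance: 0.475·10.99 = 0.491·Cₑ + 10.5·0.142.
Cₑ = (5.221 − 1.491) / 0.491 = 7.596 mg/L.
Required removal = 1 − 7.596/32.3 = 76.48 %.

76.5 %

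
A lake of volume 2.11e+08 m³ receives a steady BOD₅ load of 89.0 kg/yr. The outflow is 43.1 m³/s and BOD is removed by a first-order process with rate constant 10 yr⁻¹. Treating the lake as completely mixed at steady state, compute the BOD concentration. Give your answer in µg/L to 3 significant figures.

Outflow Q = 43.1 m³/s × 3.156e+07 s/yr = 1.36e+09 m³/yr.
Steady-state CSTR mass balance: W = Q·C + k·V·C, so C = W/(Q + kV).
Q + kV = 1.36e+09 + 10·2.11e+08 = 3.47e+09 m³/yr.
C = 89.0/3.47e+09 = 2.565e-08 kg/m³ = 2.565e-05 mg/L = 0.02565 µg/L.

0.0256 µg/L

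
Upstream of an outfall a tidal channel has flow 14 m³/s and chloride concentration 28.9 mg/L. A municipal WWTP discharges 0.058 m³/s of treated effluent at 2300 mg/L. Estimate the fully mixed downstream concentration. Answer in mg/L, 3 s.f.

Conservation of mass across the mixing zone: C = (0.058·2300 + 14·28.9) / (0.058 + 14) = 538/14.06 = 38.27 mg/L.

38.3 mg/L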